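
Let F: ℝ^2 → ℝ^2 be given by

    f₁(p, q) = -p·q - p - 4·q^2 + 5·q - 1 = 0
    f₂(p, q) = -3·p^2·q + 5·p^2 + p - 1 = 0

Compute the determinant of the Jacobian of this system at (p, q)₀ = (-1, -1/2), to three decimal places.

J = [[-q - 1, -p - 8·q + 5], [-6·p·q + 10·p + 1, -3·p^2]].
At the point, J = [[-0.500, 10.000], [-12.000, -3.000]].
det J = 121.500.

121.500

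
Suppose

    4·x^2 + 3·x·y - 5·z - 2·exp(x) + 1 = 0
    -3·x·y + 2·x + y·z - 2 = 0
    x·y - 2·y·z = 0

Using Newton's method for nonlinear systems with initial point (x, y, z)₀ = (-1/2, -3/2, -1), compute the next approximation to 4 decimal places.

At (-1/2, -3/2, -1): F = (8.036939, -3.7500, -2.2500).
Jacobian J = [[8·x + 3·y - 2·exp(x), 3·x, -5], [-3·y + 2, -3·x + z, y], [y, x - 2·z, -2·y]].
At the point, J = [[-9.713061, -1.5000, -5.0000], [6.5000, 0.5000, -1.5000], [-1.5000, 1.5000, 3.0000]] (det J = -63.048980).
Solving J·Δ = −F gives Δ = (0.4869, 1.6601, 0.1634).
Then the next iterate is (x, y, z)₁ = (-0.0131, 0.1601, -0.8366).

(-0.0131, 0.1601, -0.8366)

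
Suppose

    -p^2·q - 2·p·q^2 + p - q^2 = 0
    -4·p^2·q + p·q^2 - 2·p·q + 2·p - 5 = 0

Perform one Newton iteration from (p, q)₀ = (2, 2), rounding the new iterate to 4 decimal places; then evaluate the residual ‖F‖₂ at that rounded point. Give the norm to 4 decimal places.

At (2, 2): F = (-26.0000, -33.0000).
Jacobian J = [[-2·p·q - 2·q^2 + 1, -p^2 - 4·p·q - 2·q], [-8·p·q + q^2 - 2·q + 2, -4·p^2 + 2·p·q - 2·p]].
At the point, J = [[-15.0000, -24.0000], [-30.0000, -12.0000]] (det J = -540.0000).
Solving J·Δ = −F gives Δ = (-0.8889, -0.5278).
Then the next iterate is (p, q)₁ = (1.1111, 1.4722).
Re-evaluating at (1.1111, 1.4722): F = (-7.690103, -10.911133), so ‖F‖₂ = 13.3488.

13.3488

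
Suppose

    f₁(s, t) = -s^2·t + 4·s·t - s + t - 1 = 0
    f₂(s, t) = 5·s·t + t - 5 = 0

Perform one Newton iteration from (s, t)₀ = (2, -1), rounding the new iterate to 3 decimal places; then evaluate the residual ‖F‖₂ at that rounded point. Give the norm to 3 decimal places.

4.898

At (2, -1): F = (-8.000, -16.000).
Jacobian J = [[-2·s·t + 4·t - 1, -s^2 + 4·s + 1], [5·t, 5·s + 1]].
At the point, J = [[-1.000, 5.000], [-5.000, 11.000]] (det J = 14.000).
Solving J·Δ = −F gives Δ = (0.571, 1.714).
Then the next iterate is (s, t)₁ = (2.571, 0.714).
Re-evaluating at (2.571, 0.714): F = (-0.23379, 4.89247), so ‖F‖₂ = 4.898.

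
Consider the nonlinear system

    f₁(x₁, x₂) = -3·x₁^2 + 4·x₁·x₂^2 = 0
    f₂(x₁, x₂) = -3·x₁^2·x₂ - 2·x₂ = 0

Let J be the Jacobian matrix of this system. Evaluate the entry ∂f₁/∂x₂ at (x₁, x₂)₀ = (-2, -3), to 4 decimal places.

∂f₁/∂x₂ = 8·x₁·x₂.
At (-2, -3) this is 48.0000.

48.0000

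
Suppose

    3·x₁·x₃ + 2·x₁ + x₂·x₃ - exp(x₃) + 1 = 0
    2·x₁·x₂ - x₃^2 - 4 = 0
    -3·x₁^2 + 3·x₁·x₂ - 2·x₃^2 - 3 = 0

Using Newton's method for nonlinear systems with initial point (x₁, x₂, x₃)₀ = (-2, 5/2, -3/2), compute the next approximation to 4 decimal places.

At (-2, 5/2, -3/2): F = (2.026870, -16.2500, -34.5000).
Jacobian J = [[3·x₃ + 2, x₃, 3·x₁ + x₂ - exp(x₃)], [2·x₂, 2·x₁, -2·x₃], [-6·x₁ + 3·x₂, 3·x₁, -4·x₃]].
At the point, J = [[-2.5000, -1.5000, -3.723130], [5.0000, -4.0000, 3.0000], [19.5000, -6.0000, 6.0000]] (det J = -206.460248).
Solving J·Δ = −F gives Δ = (0.7150, -2.3964, 1.0297).
Then the next iterate is (x₁, x₂, x₃)₁ = (-1.2850, 0.1036, -0.4703).

(-1.2850, 0.1036, -0.4703)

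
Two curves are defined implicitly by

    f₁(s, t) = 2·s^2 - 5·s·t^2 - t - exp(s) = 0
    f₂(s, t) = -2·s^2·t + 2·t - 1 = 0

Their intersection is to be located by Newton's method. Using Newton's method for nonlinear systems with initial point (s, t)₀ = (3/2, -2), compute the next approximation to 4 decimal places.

(1.3474, -1.1323)

At (3/2, -2): F = (-27.981689, 4.0000).
Jacobian J = [[4·s - 5·t^2 - exp(s), -10·s·t - 1], [-4·s·t, -2·s^2 + 2]].
At the point, J = [[-18.481689, 29.0000], [12.0000, -2.5000]] (det J = -301.795777).
Solving J·Δ = −F gives Δ = (-0.1526, 0.8677).
Then the next iterate is (s, t)₁ = (1.3474, -1.1323).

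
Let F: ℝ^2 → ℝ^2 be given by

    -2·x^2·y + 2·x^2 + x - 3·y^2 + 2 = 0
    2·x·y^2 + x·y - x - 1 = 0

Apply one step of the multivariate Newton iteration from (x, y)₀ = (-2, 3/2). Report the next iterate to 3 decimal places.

(0.433, 1.583)

At (-2, 3/2): F = (-10.750, -11.000).
Jacobian J = [[-4·x·y + 4·x + 1, -2·x^2 - 6·y], [2·y^2 + y - 1, 4·x·y + x]].
At the point, J = [[5.000, -17.000], [5.000, -14.000]] (det J = 15.000).
Solving J·Δ = −F gives Δ = (2.433, 0.083).
Then the next iterate is (x, y)₁ = (0.433, 1.583).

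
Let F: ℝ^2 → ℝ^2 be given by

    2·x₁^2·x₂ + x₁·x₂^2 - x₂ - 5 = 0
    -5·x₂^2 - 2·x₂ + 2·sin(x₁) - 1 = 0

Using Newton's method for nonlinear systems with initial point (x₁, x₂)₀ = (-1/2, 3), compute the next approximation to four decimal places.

(1.3545, 1.4468)

At (-1/2, 3): F = (-11.0000, -52.958851).
Jacobian J = [[4·x₁·x₂ + x₂^2, 2·x₁^2 + 2·x₁·x₂ - 1], [2·cos(x₁), -10·x₂ - 2]].
At the point, J = [[3.0000, -3.5000], [1.755165, -32.0000]] (det J = -89.856922).
Solving J·Δ = −F gives Δ = (1.8545, -1.5532).
Then the next iterate is (x₁, x₂)₁ = (1.3545, 1.4468).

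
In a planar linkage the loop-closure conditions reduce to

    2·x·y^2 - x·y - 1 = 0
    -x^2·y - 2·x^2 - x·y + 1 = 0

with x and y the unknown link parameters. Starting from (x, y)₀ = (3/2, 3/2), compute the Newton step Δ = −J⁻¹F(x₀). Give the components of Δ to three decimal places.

At (3/2, 3/2): F = (3.500, -9.125).
Jacobian J = [[2·y^2 - y, 4·x·y - x], [-2·x·y - 4·x - y, -x^2 - x]].
At the point, J = [[3.000, 7.500], [-12.000, -3.750]] (det J = 78.750).
Solving J·Δ = −F gives Δ = (-0.702, -0.186).

(-0.702, -0.186)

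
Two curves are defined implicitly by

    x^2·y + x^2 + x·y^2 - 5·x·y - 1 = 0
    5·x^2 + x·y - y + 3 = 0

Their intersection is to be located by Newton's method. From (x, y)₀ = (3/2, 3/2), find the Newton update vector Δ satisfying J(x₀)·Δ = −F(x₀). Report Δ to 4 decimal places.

At (3/2, 3/2): F = (-3.2500, 15.0000).
Jacobian J = [[2·x·y + 2·x + y^2 - 5·y, x^2 + 2·x·y - 5·x], [10·x + y, x - 1]].
At the point, J = [[2.2500, -0.7500], [16.5000, 0.5000]] (det J = 13.5000).
Solving J·Δ = −F gives Δ = (-0.7130, -6.4722).

(-0.7130, -6.4722)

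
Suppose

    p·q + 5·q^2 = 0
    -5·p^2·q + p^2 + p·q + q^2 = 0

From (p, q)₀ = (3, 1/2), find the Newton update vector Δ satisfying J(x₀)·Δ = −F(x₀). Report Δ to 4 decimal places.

(0.3947, -0.3684)

At (3, 1/2): F = (2.7500, -11.7500).
Jacobian J = [[q, p + 10·q], [-10·p·q + 2·p + q, -5·p^2 + p + 2·q]].
At the point, J = [[0.5000, 8.0000], [-8.5000, -41.0000]] (det J = 47.5000).
Solving J·Δ = −F gives Δ = (0.3947, -0.3684).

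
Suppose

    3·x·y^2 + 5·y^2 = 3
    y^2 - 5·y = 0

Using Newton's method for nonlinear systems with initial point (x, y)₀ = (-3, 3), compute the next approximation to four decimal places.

(3.7778, 9.0000)

At (-3, 3): F = (-39.0000, -6.0000).
Jacobian J = [[3·y^2, 6·x·y + 10·y], [0, 2·y - 5]].
At the point, J = [[27.0000, -24.0000], [0.0000, 1.0000]] (det J = 27.0000).
Solving J·Δ = −F gives Δ = (6.7778, 6.0000).
Then the next iterate is (x, y)₁ = (3.7778, 9.0000).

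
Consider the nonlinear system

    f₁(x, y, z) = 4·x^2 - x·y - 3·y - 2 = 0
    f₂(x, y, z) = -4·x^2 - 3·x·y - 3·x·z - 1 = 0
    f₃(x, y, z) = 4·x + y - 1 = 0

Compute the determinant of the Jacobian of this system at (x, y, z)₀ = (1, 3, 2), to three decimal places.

63.000

J = [[8·x - y, -x - 3, 0], [-8·x - 3·y - 3·z, -3·x, -3·x], [4, 1, 0]].
At the point, J = [[5.000, -4.000, 0.000], [-23.000, -3.000, -3.000], [4.000, 1.000, 0.000]].
det J = 63.000.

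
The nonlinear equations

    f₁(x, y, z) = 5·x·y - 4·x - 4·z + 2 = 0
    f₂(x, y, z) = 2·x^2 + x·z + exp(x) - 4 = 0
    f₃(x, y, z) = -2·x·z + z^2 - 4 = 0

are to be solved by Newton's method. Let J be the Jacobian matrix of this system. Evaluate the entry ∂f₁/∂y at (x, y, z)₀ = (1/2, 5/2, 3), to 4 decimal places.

2.5000

∂f₁/∂y = 5·x.
At (1/2, 5/2, 3) this is 2.5000.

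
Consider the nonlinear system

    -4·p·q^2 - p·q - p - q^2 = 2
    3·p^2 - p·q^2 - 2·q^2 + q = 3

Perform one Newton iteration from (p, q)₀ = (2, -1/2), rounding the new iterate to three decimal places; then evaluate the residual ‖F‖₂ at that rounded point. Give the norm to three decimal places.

At (2, -1/2): F = (-5.250, 7.500).
Jacobian J = [[-4·q^2 - q - 1, -8·p·q - p - 2·q], [6·p - q^2, -2·p·q - 4·q + 1]].
At the point, J = [[-1.500, 7.000], [11.750, 5.000]] (det J = -89.750).
Solving J·Δ = −F gives Δ = (-0.877, 0.562).
Then the next iterate is (p, q)₁ = (1.123, 0.062).
Re-evaluating at (1.123, 0.062): F = (-3.21374, 0.83338), so ‖F‖₂ = 3.320.

3.320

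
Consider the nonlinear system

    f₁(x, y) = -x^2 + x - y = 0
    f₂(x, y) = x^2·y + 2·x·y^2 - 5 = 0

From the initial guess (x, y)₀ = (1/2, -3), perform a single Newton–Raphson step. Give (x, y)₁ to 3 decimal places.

At (1/2, -3): F = (3.250, 3.250).
Jacobian J = [[-2·x + 1, -1], [2·x·y + 2·y^2, x^2 + 4·x·y]].
At the point, J = [[0.000, -1.000], [15.000, -5.750]] (det J = 15.000).
Solving J·Δ = −F gives Δ = (1.029, 3.250).
Then the next iterate is (x, y)₁ = (1.529, 0.250).

(1.529, 0.250)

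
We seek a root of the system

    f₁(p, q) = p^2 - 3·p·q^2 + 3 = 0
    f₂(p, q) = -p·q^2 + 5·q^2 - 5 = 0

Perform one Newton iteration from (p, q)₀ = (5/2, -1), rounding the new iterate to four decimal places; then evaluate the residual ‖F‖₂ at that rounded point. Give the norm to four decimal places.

At (5/2, -1): F = (1.7500, -2.5000).
Jacobian J = [[2·p - 3·q^2, -6·p·q], [-q^2, -2·p·q + 10·q]].
At the point, J = [[2.0000, 15.0000], [-1.0000, -5.0000]] (det J = 5.0000).
Solving J·Δ = −F gives Δ = (-5.7500, 0.6500).
Then the next iterate is (p, q)₁ = (-3.2500, -0.3500).
Re-evaluating at (-3.2500, -0.3500): F = (14.756875, -3.989375), so ‖F‖₂ = 15.2866.

15.2866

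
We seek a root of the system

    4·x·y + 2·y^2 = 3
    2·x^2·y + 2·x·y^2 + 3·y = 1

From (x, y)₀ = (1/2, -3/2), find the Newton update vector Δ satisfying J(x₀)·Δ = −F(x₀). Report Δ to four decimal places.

At (1/2, -3/2): F = (-1.5000, -4.0000).
Jacobian J = [[4·y, 4·x + 4·y], [4·x·y + 2·y^2, 2·x^2 + 4·x·y + 3]].
At the point, J = [[-6.0000, -4.0000], [1.5000, 0.5000]] (det J = 3.0000).
Solving J·Δ = −F gives Δ = (5.5833, -8.7500).

(5.5833, -8.7500)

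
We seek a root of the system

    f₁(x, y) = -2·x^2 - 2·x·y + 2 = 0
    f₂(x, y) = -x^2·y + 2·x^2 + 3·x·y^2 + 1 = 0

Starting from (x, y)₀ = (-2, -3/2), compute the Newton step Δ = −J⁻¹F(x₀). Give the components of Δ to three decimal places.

(0.951, 0.385)

At (-2, -3/2): F = (-12.000, 1.500).
Jacobian J = [[-4·x - 2·y, -2·x], [-2·x·y + 4·x + 3·y^2, -x^2 + 6·x·y]].
At the point, J = [[11.000, 4.000], [-7.250, 14.000]] (det J = 183.000).
Solving J·Δ = −F gives Δ = (0.951, 0.385).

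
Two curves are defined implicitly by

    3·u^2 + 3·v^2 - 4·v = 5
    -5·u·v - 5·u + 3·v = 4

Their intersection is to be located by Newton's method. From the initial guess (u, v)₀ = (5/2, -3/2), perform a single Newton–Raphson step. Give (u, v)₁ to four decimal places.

(-0.0545, -2.4091)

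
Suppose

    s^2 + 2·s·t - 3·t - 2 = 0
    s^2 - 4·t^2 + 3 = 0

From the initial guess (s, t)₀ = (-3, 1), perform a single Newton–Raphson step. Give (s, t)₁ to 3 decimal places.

(1.000, -1.000)

At (-3, 1): F = (-2.000, 8.000).
Jacobian J = [[2·s + 2·t, 2·s - 3], [2·s, -8·t]].
At the point, J = [[-4.000, -9.000], [-6.000, -8.000]] (det J = -22.000).
Solving J·Δ = −F gives Δ = (4.000, -2.000).
Then the next iterate is (s, t)₁ = (1.000, -1.000).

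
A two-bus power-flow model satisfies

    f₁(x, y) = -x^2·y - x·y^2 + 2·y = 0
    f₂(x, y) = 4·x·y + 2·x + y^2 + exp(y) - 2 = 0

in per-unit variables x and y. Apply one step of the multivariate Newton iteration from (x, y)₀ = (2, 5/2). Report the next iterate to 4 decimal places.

At (2, 5/2): F = (-17.5000, 40.432494).
Jacobian J = [[-2·x·y - y^2, -x^2 - 2·x·y + 2], [4·y + 2, 4·x + 2·y + exp(y)]].
At the point, J = [[-16.2500, -12.0000], [12.0000, 25.182494]] (det J = -265.215527).
Solving J·Δ = −F gives Δ = (0.1678, -1.6855).
Then the next iterate is (x, y)₁ = (2.1678, 0.8145).

(2.1678, 0.8145)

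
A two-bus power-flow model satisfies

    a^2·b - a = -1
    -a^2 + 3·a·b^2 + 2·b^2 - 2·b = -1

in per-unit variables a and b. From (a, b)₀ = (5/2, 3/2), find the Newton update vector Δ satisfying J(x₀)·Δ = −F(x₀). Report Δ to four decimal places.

(-0.7852, -0.4434)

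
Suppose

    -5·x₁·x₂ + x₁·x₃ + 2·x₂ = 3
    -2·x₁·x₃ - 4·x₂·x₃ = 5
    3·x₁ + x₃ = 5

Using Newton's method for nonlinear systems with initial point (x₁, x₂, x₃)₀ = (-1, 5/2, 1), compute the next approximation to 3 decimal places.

(2.808, 6.196, -3.425)

At (-1, 5/2, 1): F = (13.500, -13.000, -7.000).
Jacobian J = [[-5·x₂ + x₃, -5·x₁ + 2, x₁], [-2·x₃, -4·x₃, -2·x₁ - 4·x₂], [3, 0, 1]].
At the point, J = [[-11.500, 7.000, -1.000], [-2.000, -4.000, -8.000], [3.000, 0.000, 1.000]] (det J = -120.000).
Solving J·Δ = −F gives Δ = (3.808, 3.696, -4.425).
Then the next iterate is (x₁, x₂, x₃)₁ = (2.808, 6.196, -3.425).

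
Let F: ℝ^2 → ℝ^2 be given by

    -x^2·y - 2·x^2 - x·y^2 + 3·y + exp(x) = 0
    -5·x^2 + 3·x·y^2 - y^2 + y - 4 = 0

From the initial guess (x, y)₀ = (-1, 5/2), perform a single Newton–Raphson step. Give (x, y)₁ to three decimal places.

At (-1, 5/2): F = (9.61788, -31.500).
Jacobian J = [[-2·x·y - 4·x - y^2 + exp(x), -x^2 - 2·x·y + 3], [-10·x + 3·y^2, 6·x·y - 2·y + 1]].
At the point, J = [[3.11788, 7.000], [28.750, -19.000]] (det J = -260.48971).
Solving J·Δ = −F gives Δ = (0.145, -1.439).
Then the next iterate is (x, y)₁ = (-0.855, 1.061).

(-0.855, 1.061)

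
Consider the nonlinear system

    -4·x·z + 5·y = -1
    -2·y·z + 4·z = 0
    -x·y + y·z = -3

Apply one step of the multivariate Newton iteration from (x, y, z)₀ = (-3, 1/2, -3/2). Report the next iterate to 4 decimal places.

(-17.0000, -11.0000, 11.5000)

At (-3, 1/2, -3/2): F = (-14.5000, -4.5000, 3.7500).
Jacobian J = [[-4·z, 5, -4·x], [0, -2·z, -2·y + 4], [-y, -x + z, y]].
At the point, J = [[6.0000, 5.0000, 12.0000], [0.0000, 3.0000, 3.0000], [-0.5000, 1.5000, 0.5000]] (det J = -7.5000).
Solving J·Δ = −F gives Δ = (-14.0000, -11.5000, 13.0000).
Then the next iterate is (x, y, z)₁ = (-17.0000, -11.0000, 11.5000).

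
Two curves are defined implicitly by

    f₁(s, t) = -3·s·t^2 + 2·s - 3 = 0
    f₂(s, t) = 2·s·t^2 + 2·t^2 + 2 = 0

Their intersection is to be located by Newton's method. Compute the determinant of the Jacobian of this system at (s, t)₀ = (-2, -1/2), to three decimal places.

5.500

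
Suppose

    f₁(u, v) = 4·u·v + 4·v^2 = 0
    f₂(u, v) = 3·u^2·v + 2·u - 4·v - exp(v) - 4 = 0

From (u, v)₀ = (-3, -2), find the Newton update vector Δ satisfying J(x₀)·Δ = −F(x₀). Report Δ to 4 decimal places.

At (-3, -2): F = (40.0000, -56.135335).
Jacobian J = [[4·v, 4·u + 8·v], [6·u·v + 2, 3·u^2 - exp(v) - 4]].
At the point, J = [[-8.0000, -28.0000], [38.0000, 22.864665]] (det J = 881.082682).
Solving J·Δ = −F gives Δ = (0.7459, 1.2155).

(0.7459, 1.2155)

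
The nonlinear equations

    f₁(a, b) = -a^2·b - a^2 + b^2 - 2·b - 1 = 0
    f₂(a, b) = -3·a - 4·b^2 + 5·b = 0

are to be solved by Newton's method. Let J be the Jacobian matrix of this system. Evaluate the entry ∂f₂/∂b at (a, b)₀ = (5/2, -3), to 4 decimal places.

∂f₂/∂b = -8·b + 5.
At (5/2, -3) this is 29.0000.

29.0000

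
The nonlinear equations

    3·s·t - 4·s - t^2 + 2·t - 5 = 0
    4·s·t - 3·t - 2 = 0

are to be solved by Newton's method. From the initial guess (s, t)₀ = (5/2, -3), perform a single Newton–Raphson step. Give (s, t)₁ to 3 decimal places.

At (5/2, -3): F = (-52.500, -23.000).
Jacobian J = [[3·t - 4, 3·s - 2·t + 2], [4·t, 4·s - 3]].
At the point, J = [[-13.000, 15.500], [-12.000, 7.000]] (det J = 95.000).
Solving J·Δ = −F gives Δ = (0.116, 3.484).
Then the next iterate is (s, t)₁ = (2.616, 0.484).

(2.616, 0.484)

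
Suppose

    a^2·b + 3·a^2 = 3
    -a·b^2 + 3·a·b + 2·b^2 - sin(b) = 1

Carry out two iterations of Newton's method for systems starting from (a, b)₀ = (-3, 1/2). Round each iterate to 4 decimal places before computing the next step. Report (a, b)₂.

At (-3, 1/2): F = (28.5000, -4.729426).
Jacobian J = [[2·a·b + 6·a, a^2], [-b^2 + 3·b, -2·a·b + 3·a + 4·b - cos(b)]].
At the point, J = [[-21.0000, 9.0000], [1.2500, -4.877583]] (det J = 91.179234).
Solving J·Δ = −F gives Δ = (1.0578, -0.6985).
Then the next iterate is (a, b)₁ = (-1.9422, -0.1985).
Round to (-1.9422, -0.1985) and repeat: F = (7.567653, 0.509111), J = [[-10.882147, 3.772141], [-0.634902, -8.372017]].
Δ = (0.6981, 0.0079), so (a, b)₂ = (-1.2441, -0.1906).

(-1.2441, -0.1906)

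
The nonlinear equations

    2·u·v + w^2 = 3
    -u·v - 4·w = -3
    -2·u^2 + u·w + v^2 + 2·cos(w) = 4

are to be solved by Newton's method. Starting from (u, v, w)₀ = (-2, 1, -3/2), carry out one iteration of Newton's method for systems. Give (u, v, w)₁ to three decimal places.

At (-2, 1, -3/2): F = (-4.750, 11.000, -7.85853).
Jacobian J = [[2·v, 2·u, 2·w], [-v, -u, -4], [-4·u + w, 2·v, u - 2·sin(w)]].
At the point, J = [[2.000, -4.000, -3.000], [-1.000, 2.000, -4.000], [6.500, 2.000, -0.00501]] (det J = 165.000).
Solving J·Δ = −F gives Δ = (1.679, -1.524, 1.568).
Then the next iterate is (u, v, w)₁ = (-0.321, -0.524, 0.068).

(-0.321, -0.524, 0.068)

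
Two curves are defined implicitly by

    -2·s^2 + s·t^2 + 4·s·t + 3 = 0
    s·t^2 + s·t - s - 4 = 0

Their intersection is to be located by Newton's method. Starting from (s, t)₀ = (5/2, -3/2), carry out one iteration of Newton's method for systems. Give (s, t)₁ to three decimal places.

(0.973, -2.349)

At (5/2, -3/2): F = (-18.875, -4.625).
Jacobian J = [[-4·s + t^2 + 4·t, 2·s·t + 4·s], [t^2 + t - 1, 2·s·t + s]].
At the point, J = [[-13.750, 2.500], [-0.250, -5.000]] (det J = 69.375).
Solving J·Δ = −F gives Δ = (-1.527, -0.849).
Then the next iterate is (s, t)₁ = (0.973, -2.349).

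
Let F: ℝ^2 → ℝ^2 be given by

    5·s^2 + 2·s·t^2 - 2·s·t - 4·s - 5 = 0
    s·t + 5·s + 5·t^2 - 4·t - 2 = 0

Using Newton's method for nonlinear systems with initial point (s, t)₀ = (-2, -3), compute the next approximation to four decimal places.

At (-2, -3): F = (-25.0000, 51.0000).
Jacobian J = [[10·s + 2·t^2 - 2·t - 4, 4·s·t - 2·s], [t + 5, s + 10·t - 4]].
At the point, J = [[0.0000, 28.0000], [2.0000, -36.0000]] (det J = -56.0000).
Solving J·Δ = −F gives Δ = (-9.4286, 0.8929).
Then the next iterate is (s, t)₁ = (-11.4286, -2.1071).

(-11.4286, -2.1071)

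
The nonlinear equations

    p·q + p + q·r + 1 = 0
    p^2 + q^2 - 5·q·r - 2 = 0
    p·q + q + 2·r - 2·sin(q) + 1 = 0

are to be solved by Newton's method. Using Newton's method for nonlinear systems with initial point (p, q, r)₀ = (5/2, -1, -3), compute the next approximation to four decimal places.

(2.3791, -1.9186, 1.4593)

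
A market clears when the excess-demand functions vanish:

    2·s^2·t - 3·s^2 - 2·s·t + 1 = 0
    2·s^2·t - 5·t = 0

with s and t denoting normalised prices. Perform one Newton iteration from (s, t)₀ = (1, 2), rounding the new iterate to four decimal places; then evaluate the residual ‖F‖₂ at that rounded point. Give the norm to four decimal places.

13.3709

At (1, 2): F = (-2.0000, -6.0000).
Jacobian J = [[4·s·t - 6·s - 2·t, 2·s^2 - 2·s], [4·s·t, 2·s^2 - 5]].
At the point, J = [[-2.0000, 0.0000], [8.0000, -3.0000]] (det J = 6.0000).
Solving J·Δ = −F gives Δ = (-1.0000, -4.6667).
Then the next iterate is (s, t)₁ = (0.0000, -2.6667).
Re-evaluating at (0.0000, -2.6667): F = (1.0000, 13.3335), so ‖F‖₂ = 13.3709.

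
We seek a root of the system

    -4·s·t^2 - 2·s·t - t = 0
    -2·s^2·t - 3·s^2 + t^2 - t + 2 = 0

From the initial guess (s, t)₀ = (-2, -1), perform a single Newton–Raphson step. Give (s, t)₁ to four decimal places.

(-1.2568, -0.7297)

At (-2, -1): F = (5.0000, 0.0000).
Jacobian J = [[-4·t^2 - 2·t, -8·s·t - 2·s - 1], [-4·s·t - 6·s, -2·s^2 + 2·t - 1]].
At the point, J = [[-2.0000, -13.0000], [4.0000, -11.0000]] (det J = 74.0000).
Solving J·Δ = −F gives Δ = (0.7432, 0.2703).
Then the next iterate is (s, t)₁ = (-1.2568, -0.7297).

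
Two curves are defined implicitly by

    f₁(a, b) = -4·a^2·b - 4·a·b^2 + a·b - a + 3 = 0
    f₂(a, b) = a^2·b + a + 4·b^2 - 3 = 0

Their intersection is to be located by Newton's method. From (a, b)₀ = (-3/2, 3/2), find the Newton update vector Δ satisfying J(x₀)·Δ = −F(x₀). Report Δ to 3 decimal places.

At (-3/2, 3/2): F = (2.250, 7.875).
Jacobian J = [[-8·a·b - 4·b^2 + b - 1, -4·a^2 - 8·a·b + a], [2·a·b + 1, a^2 + 8·b]].
At the point, J = [[9.500, 7.500], [-3.500, 14.250]] (det J = 161.625).
Solving J·Δ = −F gives Δ = (0.167, -0.512).

(0.167, -0.512)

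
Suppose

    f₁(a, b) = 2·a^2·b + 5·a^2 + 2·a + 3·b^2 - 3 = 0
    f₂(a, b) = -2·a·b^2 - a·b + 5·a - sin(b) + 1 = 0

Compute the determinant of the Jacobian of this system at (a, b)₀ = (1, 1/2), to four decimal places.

-74.2862

J = [[4·a·b + 10·a + 2, 2·a^2 + 6·b], [-2·b^2 - b + 5, -4·a·b - a - cos(b)]].
At the point, J = [[14.0000, 5.0000], [4.0000, -3.877583]].
det J = -74.2862.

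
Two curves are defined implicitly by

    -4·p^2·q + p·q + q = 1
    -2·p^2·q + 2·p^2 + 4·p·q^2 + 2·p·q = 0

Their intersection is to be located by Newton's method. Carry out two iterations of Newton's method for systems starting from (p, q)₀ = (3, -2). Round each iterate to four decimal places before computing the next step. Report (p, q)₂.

(2.4323, 0.1231)

At (3, -2): F = (63.0000, 90.0000).
Jacobian J = [[-8·p·q + q, -4·p^2 + p + 1], [-4·p·q + 4·p + 4·q^2 + 2·q, -2·p^2 + 8·p·q + 2·p]].
At the point, J = [[46.0000, -32.0000], [48.0000, -60.0000]] (det J = -1224.0000).
Solving J·Δ = −F gives Δ = (-0.7353, 0.9118).
Then the next iterate is (p, q)₁ = (2.2647, -1.0882).
Round to (2.2647, -1.0882) and repeat: F = (17.772282, 27.218546), J = [[18.627372, -17.250764], [21.476903, -25.443904]].
Δ = (0.1676, 1.2113), so (p, q)₂ = (2.4323, 0.1231).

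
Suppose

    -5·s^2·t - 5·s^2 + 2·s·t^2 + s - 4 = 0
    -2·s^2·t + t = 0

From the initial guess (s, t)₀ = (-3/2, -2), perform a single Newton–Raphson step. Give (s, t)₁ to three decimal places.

At (-3/2, -2): F = (-6.250, 7.000).
Jacobian J = [[-10·s·t - 10·s + 2·t^2 + 1, -5·s^2 + 4·s·t], [-4·s·t, -2·s^2 + 1]].
At the point, J = [[-6.000, 0.750], [-12.000, -3.500]] (det J = 30.000).
Solving J·Δ = −F gives Δ = (-0.554, 3.900).
Then the next iterate is (s, t)₁ = (-2.054, 1.900).

(-2.054, 1.900)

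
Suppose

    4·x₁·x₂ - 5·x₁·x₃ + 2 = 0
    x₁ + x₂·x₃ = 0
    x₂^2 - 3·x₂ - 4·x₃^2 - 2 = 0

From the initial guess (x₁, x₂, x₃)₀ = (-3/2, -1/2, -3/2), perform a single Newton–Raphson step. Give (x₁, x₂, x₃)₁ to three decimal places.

At (-3/2, -1/2, -3/2): F = (-6.250, -0.750, -9.250).
Jacobian J = [[4·x₂ - 5·x₃, 4·x₁, -5·x₁], [1, x₃, x₂], [0, 2·x₂ - 3, -8·x₃]].
At the point, J = [[5.500, -6.000, 7.500], [1.000, -1.500, -0.500], [0.000, -4.000, 12.000]] (det J = -68.000).
Solving J·Δ = −F gives Δ = (-0.563, -1.019, 0.431).
Then the next iterate is (x₁, x₂, x₃)₁ = (-2.063, -1.519, -1.069).

(-2.063, -1.519, -1.069)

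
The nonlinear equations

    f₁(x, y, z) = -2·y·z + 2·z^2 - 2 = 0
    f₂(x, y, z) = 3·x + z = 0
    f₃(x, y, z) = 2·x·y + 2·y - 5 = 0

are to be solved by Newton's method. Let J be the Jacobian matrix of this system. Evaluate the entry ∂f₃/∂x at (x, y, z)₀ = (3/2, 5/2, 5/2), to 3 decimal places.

∂f₃/∂x = 2·y.
At (3/2, 5/2, 5/2) this is 5.000.

5.000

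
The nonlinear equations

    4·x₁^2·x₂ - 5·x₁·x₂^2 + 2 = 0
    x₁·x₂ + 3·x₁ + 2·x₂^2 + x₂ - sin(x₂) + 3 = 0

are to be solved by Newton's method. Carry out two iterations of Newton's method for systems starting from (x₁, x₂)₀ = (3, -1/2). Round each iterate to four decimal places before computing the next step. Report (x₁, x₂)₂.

At (3, -1/2): F = (-19.7500, 10.979426).
Jacobian J = [[8·x₁·x₂ - 5·x₂^2, 4·x₁^2 - 10·x₁·x₂], [x₂ + 3, x₁ + 4·x₂ - cos(x₂) + 1]].
At the point, J = [[-13.2500, 51.0000], [2.5000, 1.122417]] (det J = -142.372031).
Solving J·Δ = −F gives Δ = (-4.0887, -0.6750).
Then the next iterate is (x₁, x₂)₁ = (-1.0887, -1.1750).
Round to (-1.0887, -1.1750) and repeat: F = (3.944674, 3.522062), J = [[3.330655, -8.051154], [1.8250, -5.174243]].
Δ = (3.1280, 1.7840), so (x₁, x₂)₂ = (2.0393, 0.6090).

(2.0393, 0.6090)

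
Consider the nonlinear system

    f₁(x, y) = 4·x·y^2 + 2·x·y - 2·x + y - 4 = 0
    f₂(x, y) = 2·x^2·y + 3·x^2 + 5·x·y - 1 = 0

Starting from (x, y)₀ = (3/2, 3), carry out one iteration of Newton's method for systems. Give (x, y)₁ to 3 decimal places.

At (3/2, 3): F = (59.000, 41.750).
Jacobian J = [[4·y^2 + 2·y - 2, 8·x·y + 2·x + 1], [4·x·y + 6·x + 5·y, 2·x^2 + 5·x]].
At the point, J = [[40.000, 40.000], [42.000, 12.000]] (det J = -1200.000).
Solving J·Δ = −F gives Δ = (-0.802, -0.673).
Then the next iterate is (x, y)₁ = (0.698, 2.327).

(0.698, 2.327)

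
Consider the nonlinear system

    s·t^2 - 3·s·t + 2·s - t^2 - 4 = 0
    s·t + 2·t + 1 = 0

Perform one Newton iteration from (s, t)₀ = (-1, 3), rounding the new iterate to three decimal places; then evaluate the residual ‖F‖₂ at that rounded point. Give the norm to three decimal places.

At (-1, 3): F = (-15.000, 4.000).
Jacobian J = [[t^2 - 3·t + 2, 2·s·t - 3·s - 2·t], [t, s + 2]].
At the point, J = [[2.000, -9.000], [3.000, 1.000]] (det J = 29.000).
Solving J·Δ = −F gives Δ = (-0.724, -1.828).
Then the next iterate is (s, t)₁ = (-1.724, 1.172).
Re-evaluating at (-1.724, 1.172): F = (-5.12806, 1.32347), so ‖F‖₂ = 5.296.

5.296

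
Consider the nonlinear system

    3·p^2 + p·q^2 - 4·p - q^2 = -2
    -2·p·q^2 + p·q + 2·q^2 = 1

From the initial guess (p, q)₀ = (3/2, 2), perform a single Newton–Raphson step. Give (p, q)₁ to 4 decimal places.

(0.7500, 3.0000)

At (3/2, 2): F = (4.7500, -2.0000).
Jacobian J = [[6·p + q^2 - 4, 2·p·q - 2·q], [-2·q^2 + q, -4·p·q + p + 4·q]].
At the point, J = [[9.0000, 2.0000], [-6.0000, -2.5000]] (det J = -10.5000).
Solving J·Δ = −F gives Δ = (-0.7500, 1.0000).
Then the next iterate is (p, q)₁ = (0.7500, 3.0000).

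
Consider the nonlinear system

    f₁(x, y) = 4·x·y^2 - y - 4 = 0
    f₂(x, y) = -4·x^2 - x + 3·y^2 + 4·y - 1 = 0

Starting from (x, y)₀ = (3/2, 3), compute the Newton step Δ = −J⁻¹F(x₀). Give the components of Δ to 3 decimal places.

At (3/2, 3): F = (47.000, 27.500).
Jacobian J = [[4·y^2, 8·x·y - 1], [-8·x - 1, 6·y + 4]].
At the point, J = [[36.000, 35.000], [-13.000, 22.000]] (det J = 1247.000).
Solving J·Δ = −F gives Δ = (-0.057, -1.284).

(-0.057, -1.284)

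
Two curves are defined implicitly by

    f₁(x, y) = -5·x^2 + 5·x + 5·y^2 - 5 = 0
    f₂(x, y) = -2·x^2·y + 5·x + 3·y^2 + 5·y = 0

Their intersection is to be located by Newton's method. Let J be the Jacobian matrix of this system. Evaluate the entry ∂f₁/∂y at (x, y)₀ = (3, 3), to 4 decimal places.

30.0000

∂f₁/∂y = 10·y.
At (3, 3) this is 30.0000.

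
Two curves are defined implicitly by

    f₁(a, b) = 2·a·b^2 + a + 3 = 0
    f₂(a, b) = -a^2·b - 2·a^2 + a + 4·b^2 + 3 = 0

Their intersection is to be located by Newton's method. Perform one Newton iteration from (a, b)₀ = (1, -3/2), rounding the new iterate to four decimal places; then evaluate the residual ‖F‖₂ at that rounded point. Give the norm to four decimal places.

At (1, -3/2): F = (8.5000, 12.5000).
Jacobian J = [[2·b^2 + 1, 4·a·b], [-2·a·b - 4·a + 1, -a^2 + 8·b]].
At the point, J = [[5.5000, -6.0000], [0.0000, -13.0000]] (det J = -71.5000).
Solving J·Δ = −F gives Δ = (-0.4965, 0.9615).
Then the next iterate is (a, b)₁ = (0.5035, -0.5385).
Re-evaluating at (0.5035, -0.5385): F = (3.795512, 4.292921), so ‖F‖₂ = 5.7302.

5.7302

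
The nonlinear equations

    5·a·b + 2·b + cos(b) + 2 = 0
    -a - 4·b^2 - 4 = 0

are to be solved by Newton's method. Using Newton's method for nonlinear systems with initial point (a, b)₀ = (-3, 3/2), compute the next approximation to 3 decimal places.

At (-3, 3/2): F = (-17.42926, -10.000).
Jacobian J = [[5·b, 5·a - sin(b) + 2], [-1, -8·b]].
At the point, J = [[7.500, -13.99749], [-1.000, -12.000]] (det J = -103.99749).
Solving J·Δ = −F gives Δ = (0.665, -0.889).
Then the next iterate is (a, b)₁ = (-2.335, 0.611).

(-2.335, 0.611)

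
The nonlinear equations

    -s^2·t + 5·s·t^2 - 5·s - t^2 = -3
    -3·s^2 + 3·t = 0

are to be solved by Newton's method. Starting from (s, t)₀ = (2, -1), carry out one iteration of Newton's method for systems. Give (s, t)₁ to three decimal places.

At (2, -1): F = (6.000, -15.000).
Jacobian J = [[-2·s·t + 5·t^2 - 5, -s^2 + 10·s·t - 2·t], [-6·s, 3]].
At the point, J = [[4.000, -22.000], [-12.000, 3.000]] (det J = -252.000).
Solving J·Δ = −F gives Δ = (-1.238, 0.048).
Then the next iterate is (s, t)₁ = (0.762, -0.952).

(0.762, -0.952)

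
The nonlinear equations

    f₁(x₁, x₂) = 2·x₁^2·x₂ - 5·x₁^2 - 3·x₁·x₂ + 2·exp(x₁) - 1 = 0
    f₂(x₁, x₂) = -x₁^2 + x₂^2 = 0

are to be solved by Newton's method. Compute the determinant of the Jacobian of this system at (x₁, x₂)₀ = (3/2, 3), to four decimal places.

17.7803

J = [[4·x₁·x₂ - 10·x₁ - 3·x₂ + 2·exp(x₁), 2·x₁^2 - 3·x₁], [-2·x₁, 2·x₂]].
At the point, J = [[2.963378, 0.0000], [-3.0000, 6.0000]].
det J = 17.7803.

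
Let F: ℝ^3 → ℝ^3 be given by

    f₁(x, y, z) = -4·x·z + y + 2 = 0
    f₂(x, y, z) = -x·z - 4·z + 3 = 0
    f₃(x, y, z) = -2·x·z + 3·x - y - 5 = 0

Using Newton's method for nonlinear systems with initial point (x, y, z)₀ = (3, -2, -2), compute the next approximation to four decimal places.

At (3, -2, -2): F = (24.0000, 17.0000, 18.0000).
Jacobian J = [[-4·z, 1, -4·x], [-z, 0, -x - 4], [-2·z + 3, -1, -2·x]].
At the point, J = [[8.0000, 1.0000, -12.0000], [2.0000, 0.0000, -7.0000], [7.0000, -1.0000, -6.0000]] (det J = -69.0000).
Solving J·Δ = −F gives Δ = (0.1739, 4.3478, 2.4783).
Then the next iterate is (x, y, z)₁ = (3.1739, 2.3478, 0.4783).

(3.1739, 2.3478, 0.4783)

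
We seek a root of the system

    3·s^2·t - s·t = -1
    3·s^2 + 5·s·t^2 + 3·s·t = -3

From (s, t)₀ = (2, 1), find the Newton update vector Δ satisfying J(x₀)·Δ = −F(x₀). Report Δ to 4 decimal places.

(0.2791, -1.4070)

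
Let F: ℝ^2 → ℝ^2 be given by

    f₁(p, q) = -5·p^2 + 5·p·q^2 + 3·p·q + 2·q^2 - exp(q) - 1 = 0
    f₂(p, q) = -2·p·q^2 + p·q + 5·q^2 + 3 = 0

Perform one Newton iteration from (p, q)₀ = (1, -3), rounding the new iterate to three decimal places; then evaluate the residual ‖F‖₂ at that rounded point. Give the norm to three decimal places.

10.994

At (1, -3): F = (47.95021, 27.000).
Jacobian J = [[-10·p + 5·q^2 + 3·q, 10·p·q + 3·p + 4·q - exp(q)], [-2·q^2 + q, -4·p·q + p + 10·q]].
At the point, J = [[26.000, -39.04979], [-21.000, -17.000]] (det J = -1262.04553).
Solving J·Δ = −F gives Δ = (0.190, 1.354).
Then the next iterate is (p, q)₁ = (1.190, -1.646).
Re-evaluating at (1.190, -1.646): F = (7.38952, 8.13967), so ‖F‖₂ = 10.994.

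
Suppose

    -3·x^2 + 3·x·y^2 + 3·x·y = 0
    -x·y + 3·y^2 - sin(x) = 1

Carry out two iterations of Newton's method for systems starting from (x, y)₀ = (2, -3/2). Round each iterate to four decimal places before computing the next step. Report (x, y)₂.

(0.1637, -0.7149)

At (2, -3/2): F = (-7.5000, 7.840703).
Jacobian J = [[-6·x + 3·y^2 + 3·y, 6·x·y + 3·x], [-y - cos(x), -x + 6·y]].
At the point, J = [[-9.7500, -12.0000], [1.916147, -11.0000]] (det J = 130.243762).
Solving J·Δ = −F gives Δ = (-1.3558, 0.4766).
Then the next iterate is (x, y)₁ = (0.6442, -1.0234).
Round to (0.6442, -1.0234) and repeat: F = (-1.198700, 2.200758), J = [[-3.793357, -2.023046], [0.223820, -6.7846]].
Δ = (-0.4805, 0.3085), so (x, y)₂ = (0.1637, -0.7149).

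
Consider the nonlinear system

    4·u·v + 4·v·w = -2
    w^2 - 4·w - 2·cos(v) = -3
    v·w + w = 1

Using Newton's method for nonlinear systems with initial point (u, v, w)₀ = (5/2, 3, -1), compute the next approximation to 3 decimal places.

(-1.944, 5.037, 0.759)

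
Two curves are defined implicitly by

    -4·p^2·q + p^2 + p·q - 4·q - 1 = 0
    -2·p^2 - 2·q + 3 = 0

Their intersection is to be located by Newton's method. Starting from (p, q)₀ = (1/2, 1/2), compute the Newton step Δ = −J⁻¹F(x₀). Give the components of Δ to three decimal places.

(1.594, -0.844)

At (1/2, 1/2): F = (-3.000, 1.500).
Jacobian J = [[-8·p·q + 2·p + q, -4·p^2 + p - 4], [-4·p, -2]].
At the point, J = [[-0.500, -4.500], [-2.000, -2.000]] (det J = -8.000).
Solving J·Δ = −F gives Δ = (1.594, -0.844).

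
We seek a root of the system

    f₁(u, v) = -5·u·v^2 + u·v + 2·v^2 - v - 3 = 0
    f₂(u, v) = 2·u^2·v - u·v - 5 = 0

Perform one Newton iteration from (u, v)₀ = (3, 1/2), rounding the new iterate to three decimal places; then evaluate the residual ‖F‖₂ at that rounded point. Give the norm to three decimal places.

7.126

At (3, 1/2): F = (-5.250, 2.500).
Jacobian J = [[-5·v^2 + v, -10·u·v + u + 4·v - 1], [4·u·v - v, 2·u^2 - u]].
At the point, J = [[-0.750, -11.000], [5.500, 15.000]] (det J = 49.250).
Solving J·Δ = −F gives Δ = (1.041, -0.548).
Then the next iterate is (u, v)₁ = (4.041, -0.048).
Re-evaluating at (4.041, -0.048): F = (-3.18791, -6.37368), so ‖F‖₂ = 7.126.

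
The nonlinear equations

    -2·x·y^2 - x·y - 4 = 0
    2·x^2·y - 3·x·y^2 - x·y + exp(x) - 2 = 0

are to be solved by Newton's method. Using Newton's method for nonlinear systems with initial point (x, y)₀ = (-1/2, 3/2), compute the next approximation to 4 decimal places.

At (-1/2, 3/2): F = (-1.0000, 3.481531).
Jacobian J = [[-2·y^2 - y, -4·x·y - x], [4·x·y - 3·y^2 - y + exp(x), 2·x^2 - 6·x·y - x]].
At the point, J = [[-6.0000, 3.5000], [-10.643469, 5.5000]] (det J = 4.252143).
Solving J·Δ = −F gives Δ = (4.1592, 7.4157).
Then the next iterate is (x, y)₁ = (3.6592, 8.9157).

(3.6592, 8.9157)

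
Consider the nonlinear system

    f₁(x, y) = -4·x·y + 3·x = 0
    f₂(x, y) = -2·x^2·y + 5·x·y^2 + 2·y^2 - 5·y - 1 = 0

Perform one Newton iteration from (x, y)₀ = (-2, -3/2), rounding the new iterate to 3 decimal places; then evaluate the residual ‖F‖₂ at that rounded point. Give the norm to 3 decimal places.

9.349

At (-2, -3/2): F = (-18.000, 0.500).
Jacobian J = [[-4·y + 3, -4·x], [-4·x·y + 5·y^2, -2·x^2 + 10·x·y + 4·y - 5]].
At the point, J = [[9.000, 8.000], [-0.750, 11.000]] (det J = 105.000).
Solving J·Δ = −F gives Δ = (1.924, 0.086).
Then the next iterate is (x, y)₁ = (-0.076, -1.414).
Re-evaluating at (-0.076, -1.414): F = (-0.65786, 9.32536), so ‖F‖₂ = 9.349.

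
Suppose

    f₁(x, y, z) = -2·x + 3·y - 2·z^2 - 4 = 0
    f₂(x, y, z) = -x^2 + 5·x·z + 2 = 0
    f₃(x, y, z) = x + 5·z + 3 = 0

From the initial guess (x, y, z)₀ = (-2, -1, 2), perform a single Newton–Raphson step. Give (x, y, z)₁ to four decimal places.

(-2.0000, -3.2000, -0.2000)

At (-2, -1, 2): F = (-11.0000, -22.0000, 11.0000).
Jacobian J = [[-2, 3, -4·z], [-2·x + 5·z, 0, 5·x], [1, 0, 5]].
At the point, J = [[-2.0000, 3.0000, -8.0000], [14.0000, 0.0000, -10.0000], [1.0000, 0.0000, 5.0000]] (det J = -240.0000).
Solving J·Δ = −F gives Δ = (0.0000, -2.2000, -2.2000).
Then the next iterate is (x, y, z)₁ = (-2.0000, -3.2000, -0.2000).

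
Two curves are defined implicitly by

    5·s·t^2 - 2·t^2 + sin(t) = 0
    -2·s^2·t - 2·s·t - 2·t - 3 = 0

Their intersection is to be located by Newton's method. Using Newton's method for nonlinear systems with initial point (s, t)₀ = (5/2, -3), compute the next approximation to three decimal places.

(1.300, -2.369)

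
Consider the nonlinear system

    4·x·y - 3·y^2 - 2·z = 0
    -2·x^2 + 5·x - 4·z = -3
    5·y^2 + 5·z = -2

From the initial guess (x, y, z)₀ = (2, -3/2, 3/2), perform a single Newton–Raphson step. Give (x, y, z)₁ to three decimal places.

(2.097, -0.224, 1.177)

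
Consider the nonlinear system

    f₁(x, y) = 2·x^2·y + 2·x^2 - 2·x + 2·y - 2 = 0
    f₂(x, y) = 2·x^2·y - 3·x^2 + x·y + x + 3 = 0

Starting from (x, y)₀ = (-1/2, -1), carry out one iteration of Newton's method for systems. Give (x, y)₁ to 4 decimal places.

(-0.8500, -0.0800)

At (-1/2, -1): F = (-3.0000, 1.7500).
Jacobian J = [[4·x·y + 4·x - 2, 2·x^2 + 2], [4·x·y - 6·x + y + 1, 2·x^2 + x]].
At the point, J = [[-2.0000, 2.5000], [5.0000, 0.0000]] (det J = -12.5000).
Solving J·Δ = −F gives Δ = (-0.3500, 0.9200).
Then the next iterate is (x, y)₁ = (-0.8500, -0.0800).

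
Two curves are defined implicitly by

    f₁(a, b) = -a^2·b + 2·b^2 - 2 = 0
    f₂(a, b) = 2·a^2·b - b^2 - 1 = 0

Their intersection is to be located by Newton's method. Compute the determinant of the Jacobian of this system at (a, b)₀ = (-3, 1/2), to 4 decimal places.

9.0000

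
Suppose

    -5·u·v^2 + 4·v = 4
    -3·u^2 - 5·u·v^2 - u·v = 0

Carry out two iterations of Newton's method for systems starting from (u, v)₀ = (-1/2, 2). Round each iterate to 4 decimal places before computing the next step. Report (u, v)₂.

(-1.2995, 0.3591)

At (-1/2, 2): F = (14.0000, 10.2500).
Jacobian J = [[-5·v^2, -10·u·v + 4], [-6·u - 5·v^2 - v, -10·u·v - u]].
At the point, J = [[-20.0000, 14.0000], [-19.0000, 10.5000]] (det J = 56.0000).
Solving J·Δ = −F gives Δ = (-0.0625, -1.0893).
Then the next iterate is (u, v)₁ = (-0.5625, 0.9107).
Round to (-0.5625, 0.9107) and repeat: F = (1.975416, 1.895666), J = [[-4.146872, 9.122687], [-1.682572, 5.685187]].
Δ = (-0.7370, -0.5516), so (u, v)₂ = (-1.2995, 0.3591).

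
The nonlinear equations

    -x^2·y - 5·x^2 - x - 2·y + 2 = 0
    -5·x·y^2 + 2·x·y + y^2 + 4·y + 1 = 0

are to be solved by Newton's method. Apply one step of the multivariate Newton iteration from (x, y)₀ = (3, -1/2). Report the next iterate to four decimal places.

(1.4865, -0.3294)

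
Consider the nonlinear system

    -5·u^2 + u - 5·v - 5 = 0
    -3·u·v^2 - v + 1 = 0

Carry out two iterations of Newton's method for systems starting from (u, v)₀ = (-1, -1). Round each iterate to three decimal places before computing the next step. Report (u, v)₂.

(0.883, -0.269)

At (-1, -1): F = (-6.000, 5.000).
Jacobian J = [[-10·u + 1, -5], [-3·v^2, -6·u·v - 1]].
At the point, J = [[11.000, -5.000], [-3.000, -7.000]] (det J = -92.000).
Solving J·Δ = −F gives Δ = (0.728, 0.402).
Then the next iterate is (u, v)₁ = (-0.272, -0.598).
Round to (-0.272, -0.598) and repeat: F = (-2.65192, 1.88980), J = [[3.720, -5.000], [-1.07281, -1.97594]].
Δ = (1.155, 0.329), so (u, v)₂ = (0.883, -0.269).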